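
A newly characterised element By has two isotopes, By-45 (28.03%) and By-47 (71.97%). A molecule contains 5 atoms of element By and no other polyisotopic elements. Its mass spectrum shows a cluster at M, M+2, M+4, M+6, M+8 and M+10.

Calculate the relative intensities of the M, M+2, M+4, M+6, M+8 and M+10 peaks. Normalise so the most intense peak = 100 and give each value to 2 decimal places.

0.46 : 5.91 : 30.34 : 77.89 : 100.00 : 51.35

The 5 By atoms are independent, so intensities follow the terms of (0.2803 + 0.7197)^5.
P(M) = 0.2803^5 = 0.001730
P(M+2) = 5 × 0.2803^4 × 0.7197^1 = 0.022213
P(M+4) = 10 × 0.2803^3 × 0.7197^2 = 0.114070
P(M+6) = 10 × 0.2803^2 × 0.7197^3 = 0.292887
P(M+8) = 5 × 0.2803^1 × 0.7197^4 = 0.376010
P(M+10) = 0.7197^5 = 0.193089
The M+8 peak is largest (0.376010); scaling to 100 gives 0.46 : 5.91 : 30.34 : 77.89 : 100.00 : 51.35.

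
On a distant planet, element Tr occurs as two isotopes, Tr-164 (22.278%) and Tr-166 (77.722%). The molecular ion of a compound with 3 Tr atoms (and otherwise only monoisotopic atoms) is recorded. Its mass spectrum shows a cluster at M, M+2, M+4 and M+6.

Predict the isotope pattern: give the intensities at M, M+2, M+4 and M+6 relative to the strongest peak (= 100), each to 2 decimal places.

2.36 : 24.65 : 85.99 : 100.00

The 3 Tr atoms are independent, so intensities follow the terms of (0.22278 + 0.77722)^3.
P(M) = 0.22278^3 = 0.011057
P(M+2) = 3 × 0.22278^2 × 0.77722^1 = 0.115722
P(M+4) = 3 × 0.22278^1 × 0.77722^2 = 0.403725
P(M+6) = 0.77722^3 = 0.469496
The M+6 peak is largest (0.469496); scaling to 100 gives 2.36 : 24.65 : 85.99 : 100.00.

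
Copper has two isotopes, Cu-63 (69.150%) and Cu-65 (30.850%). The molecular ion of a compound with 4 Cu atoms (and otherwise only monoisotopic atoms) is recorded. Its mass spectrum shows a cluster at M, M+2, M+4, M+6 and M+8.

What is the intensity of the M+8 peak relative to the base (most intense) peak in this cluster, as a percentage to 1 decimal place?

2.2%

Term probabilities: M 0.2286, M+2 0.4080, M+4 0.2731, M+6 0.0812, M+8 0.0091. Base peak = M+2.
P(M+2) = C(4,1) × 0.69150^3 × 0.30850^1 = 4 × 0.33065611 × 0.3085 = 0.408030 (base)
P(M+8) = C(4,4) × 0.69150^0 × 0.30850^4 = 1 × 1.0000 × 0.00905776 = 0.009058
Relative intensity = 0.009058 / 0.408030 × 100 = 2.2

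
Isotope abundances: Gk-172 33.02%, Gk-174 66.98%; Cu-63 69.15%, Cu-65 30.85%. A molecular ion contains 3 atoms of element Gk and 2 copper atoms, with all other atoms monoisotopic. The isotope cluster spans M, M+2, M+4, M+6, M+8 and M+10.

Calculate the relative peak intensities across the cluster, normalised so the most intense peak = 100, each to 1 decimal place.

Element Gk pattern (n=3): 0.03600238 : 0.21908898 : 0.4444149 : 0.30049374
Copper pattern (n=2): 0.47817225 : 0.4266555 : 0.09517225
Convolve the two distributions (both contribute in 2-u steps):
  M: 0.03600238×0.47817225 = 0.017215
  M+2: 0.03600238×0.4266555 + 0.21908898×0.47817225 = 0.120123
  M+4: 0.03600238×0.09517225 + 0.21908898×0.4266555 + 0.4444149×0.47817225 = 0.309409
  M+6: 0.21908898×0.09517225 + 0.4444149×0.4266555 + 0.30049374×0.47817225 = 0.354151
  M+8: 0.4444149×0.09517225 + 0.30049374×0.4266555 = 0.170503
  M+10: 0.30049374×0.09517225 = 0.028599
Scale to base peak (0.354151) = 100: 4.9 : 33.9 : 87.4 : 100.0 : 48.1 : 8.1

4.9 : 33.9 : 87.4 : 100.0 : 48.1 : 8.1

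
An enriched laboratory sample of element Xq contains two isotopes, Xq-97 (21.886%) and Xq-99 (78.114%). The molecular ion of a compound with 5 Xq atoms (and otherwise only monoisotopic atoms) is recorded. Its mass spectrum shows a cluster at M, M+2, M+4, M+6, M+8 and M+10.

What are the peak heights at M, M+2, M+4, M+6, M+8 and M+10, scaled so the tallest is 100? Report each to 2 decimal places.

0.12 : 2.20 : 15.70 : 56.04 : 100.00 : 71.38

The 5 Xq atoms are independent, so intensities follow the terms of (0.21886 + 0.78114)^5.
P(M) = 0.21886^5 = 0.000502
P(M+2) = 5 × 0.21886^4 × 0.78114^1 = 0.008961
P(M+4) = 10 × 0.21886^3 × 0.78114^2 = 0.063967
P(M+6) = 10 × 0.21886^2 × 0.78114^3 = 0.228307
P(M+8) = 5 × 0.21886^1 × 0.78114^4 = 0.407429
P(M+10) = 0.78114^5 = 0.290833
The M+8 peak is largest (0.407429); scaling to 100 gives 0.12 : 2.20 : 15.70 : 56.04 : 100.00 : 71.38.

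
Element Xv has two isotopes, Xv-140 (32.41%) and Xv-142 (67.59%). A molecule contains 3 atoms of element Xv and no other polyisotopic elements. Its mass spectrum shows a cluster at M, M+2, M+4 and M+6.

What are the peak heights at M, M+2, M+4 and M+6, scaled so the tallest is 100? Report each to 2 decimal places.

Expanding (0.3241 + 0.6759)^3:
P(M) = 0.3241^3 = 0.034044
P(M+2) = 3 × 0.3241^2 × 0.6759^1 = 0.212991
P(M+4) = 3 × 0.3241^1 × 0.6759^2 = 0.444186
P(M+6) = 0.6759^3 = 0.308779
The M+4 peak is largest (0.444186); scaling to 100 gives 7.66 : 47.95 : 100.00 : 69.52.

7.66 : 47.95 : 100.00 : 69.52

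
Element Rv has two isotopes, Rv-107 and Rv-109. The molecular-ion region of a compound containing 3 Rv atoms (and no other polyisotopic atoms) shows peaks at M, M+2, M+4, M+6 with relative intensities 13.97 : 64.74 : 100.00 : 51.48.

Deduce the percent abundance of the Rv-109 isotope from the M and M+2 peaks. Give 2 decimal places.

Write p for the Rv-107 fraction. I(M+2)/I(M) = [C(3,1)·p^2·(1−p)] / p^3 = 3·(1−p)/p = 64.74/13.97 = 4.6342
(1−p)/p = 4.6342/3 = 1.5447  ⇒  p = 1/(1 + 1.5447) = 0.3930
Rv-107: 39.30%, Rv-109: 60.70%.

60.70%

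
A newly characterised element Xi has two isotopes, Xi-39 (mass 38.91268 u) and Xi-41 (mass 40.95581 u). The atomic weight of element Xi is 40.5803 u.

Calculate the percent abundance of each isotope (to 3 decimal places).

Xi-39: 18.379%, Xi-41: 81.621%

Writing the weighted mean with unknown fraction x of Xi-39:
38.91268·x + 40.95581·(1 − x) = 40.5803
(38.91268 − 40.95581)·x = 40.5803 − 40.95581
x = -0.37551 / -2.04313 = 0.18379 → 18.379% Xi-39, 81.621% Xi-41.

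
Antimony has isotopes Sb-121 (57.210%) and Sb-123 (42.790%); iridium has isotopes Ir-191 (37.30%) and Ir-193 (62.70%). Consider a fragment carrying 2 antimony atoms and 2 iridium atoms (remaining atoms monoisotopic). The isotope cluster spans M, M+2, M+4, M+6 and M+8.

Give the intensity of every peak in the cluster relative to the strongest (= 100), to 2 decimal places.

11.88 : 57.73 : 100.00 : 72.59 : 18.79

Antimony pattern (n=2): 0.32729841 : 0.48960318 : 0.18309841
Iridium pattern (n=2): 0.139129 : 0.467742 : 0.393129
Convolve the two distributions (both contribute in 2-u steps):
  M: 0.32729841×0.139129 = 0.045537
  M+2: 0.32729841×0.467742 + 0.48960318×0.139129 = 0.221209
  M+4: 0.32729841×0.393129 + 0.48960318×0.467742 + 0.18309841×0.139129 = 0.383153
  M+6: 0.48960318×0.393129 + 0.18309841×0.467742 = 0.278120
  M+8: 0.18309841×0.393129 = 0.071981
Scale to base peak (0.383153) = 100: 11.88 : 57.73 : 100.00 : 72.59 : 18.79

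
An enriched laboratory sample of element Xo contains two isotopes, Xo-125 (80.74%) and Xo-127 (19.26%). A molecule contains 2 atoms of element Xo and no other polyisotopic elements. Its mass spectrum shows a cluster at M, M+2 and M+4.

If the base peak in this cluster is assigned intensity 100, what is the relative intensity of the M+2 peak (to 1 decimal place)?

Binomial terms of (0.8074 + 0.1926)^2: M 0.6519, M+2 0.3110, M+4 0.0371 → M is the base peak.
P(M) = C(2,0) × 0.8074^2 × 0.1926^0 = 1 × 0.65189476 × 1.0000 = 0.651895 (base)
P(M+2) = C(2,1) × 0.8074^1 × 0.1926^1 = 2 × 0.8074 × 0.1926 = 0.311010
Relative intensity = 0.311010 / 0.651895 × 100 = 47.7

47.7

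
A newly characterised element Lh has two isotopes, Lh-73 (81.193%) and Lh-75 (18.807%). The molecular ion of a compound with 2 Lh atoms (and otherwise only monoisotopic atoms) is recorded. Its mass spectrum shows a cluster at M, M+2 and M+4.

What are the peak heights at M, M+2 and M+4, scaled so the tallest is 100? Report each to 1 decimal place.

100.0 : 46.3 : 5.4

Each Lh atom is independently Lh-73 (p = 0.81193) or Lh-75 (q = 0.18807); the cluster is the binomial expansion (p + q)^2.
P(M) = 0.81193^2 = 0.659230
P(M+2) = 2 × 0.81193^1 × 0.18807^1 = 0.305399
P(M+4) = 0.18807^2 = 0.035370
The M peak is largest (0.659230); scaling to 100 gives 100.0 : 46.3 : 5.4.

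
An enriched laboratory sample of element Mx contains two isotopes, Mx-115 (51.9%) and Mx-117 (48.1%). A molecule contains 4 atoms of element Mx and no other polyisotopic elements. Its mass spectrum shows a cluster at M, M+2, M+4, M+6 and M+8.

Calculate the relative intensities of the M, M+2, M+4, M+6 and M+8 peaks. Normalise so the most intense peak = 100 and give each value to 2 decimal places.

The 4 Mx atoms are independent, so intensities follow the terms of (0.519 + 0.481)^4.
P(M) = 0.519^4 = 0.072555
P(M+2) = 4 × 0.519^3 × 0.481^1 = 0.268972
P(M+4) = 6 × 0.519^2 × 0.481^2 = 0.373918
P(M+6) = 4 × 0.519^1 × 0.481^3 = 0.231027
P(M+8) = 0.481^4 = 0.053528
The M+4 peak is largest (0.373918); scaling to 100 gives 19.40 : 71.93 : 100.00 : 61.79 : 14.32.

19.40 : 71.93 : 100.00 : 61.79 : 14.32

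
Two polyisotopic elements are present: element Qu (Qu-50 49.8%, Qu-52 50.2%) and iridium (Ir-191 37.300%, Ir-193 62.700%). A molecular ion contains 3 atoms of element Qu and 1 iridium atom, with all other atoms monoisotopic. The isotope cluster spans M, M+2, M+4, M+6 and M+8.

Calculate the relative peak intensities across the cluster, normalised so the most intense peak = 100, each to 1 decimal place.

Element Qu pattern (n=3): 0.12350599 : 0.37349402 : 0.37649398 : 0.12650601
Iridium pattern (n=1): 0.3730 : 0.6270
Convolve the two distributions (both contribute in 2-u steps):
  M: 0.12350599×0.3730 = 0.046068
  M+2: 0.12350599×0.6270 + 0.37349402×0.3730 = 0.216752
  M+4: 0.37349402×0.6270 + 0.37649398×0.3730 = 0.374613
  M+6: 0.37649398×0.6270 + 0.12650601×0.3730 = 0.283248
  M+8: 0.12650601×0.6270 = 0.079319
Scale to base peak (0.374613) = 100: 12.3 : 57.9 : 100.0 : 75.6 : 21.2

12.3 : 57.9 : 100.0 : 75.6 : 21.2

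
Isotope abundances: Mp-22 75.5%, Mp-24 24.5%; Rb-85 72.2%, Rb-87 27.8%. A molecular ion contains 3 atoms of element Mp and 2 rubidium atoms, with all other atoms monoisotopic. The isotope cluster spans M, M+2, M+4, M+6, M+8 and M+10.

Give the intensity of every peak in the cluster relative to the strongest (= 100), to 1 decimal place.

57.4 : 100.0 : 69.6 : 24.2 : 4.2 : 0.3

Element Mp pattern (n=3): 0.43036887 : 0.41896838 : 0.13595662 : 0.01470612
Rubidium pattern (n=2): 0.521284 : 0.401432 : 0.077284
Convolve the two distributions (both contribute in 2-u steps):
  M: 0.43036887×0.521284 = 0.224344
  M+2: 0.43036887×0.401432 + 0.41896838×0.521284 = 0.391165
  M+4: 0.43036887×0.077284 + 0.41896838×0.401432 + 0.13595662×0.521284 = 0.272320
  M+6: 0.41896838×0.077284 + 0.13595662×0.401432 + 0.01470612×0.521284 = 0.094623
  M+8: 0.13595662×0.077284 + 0.01470612×0.401432 = 0.016411
  M+10: 0.01470612×0.077284 = 0.001137
Scale to base peak (0.391165) = 100: 57.4 : 100.0 : 69.6 : 24.2 : 4.2 : 0.3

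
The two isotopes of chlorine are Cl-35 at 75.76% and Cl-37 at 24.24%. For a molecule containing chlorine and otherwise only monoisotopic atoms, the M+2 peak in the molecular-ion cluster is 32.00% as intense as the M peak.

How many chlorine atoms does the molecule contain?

1

For n independent Cl atoms, I(M+2)/I(M) = n · (abundance Cl-37) / (abundance Cl-35) = n · 0.2424/0.7576.
n = 0.3200 × 0.7576/0.2424 = 1.00 ≈ 1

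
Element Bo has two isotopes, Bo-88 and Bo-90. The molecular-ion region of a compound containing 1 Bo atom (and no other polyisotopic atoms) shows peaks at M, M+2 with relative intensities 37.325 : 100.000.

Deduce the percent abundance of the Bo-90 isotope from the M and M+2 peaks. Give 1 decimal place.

72.8%

Let p = fractional abundance of Bo-88. I(M+2)/I(M) = [C(1,1)·p^0·(1−p)] / p^1 = 1·(1−p)/p = 100.000/37.325 = 2.6792
(1−p)/p = 2.6792/1 = 2.6792  ⇒  p = 1/(1 + 2.6792) = 0.2718
Bo-88: 27.2%, Bo-90: 72.8%.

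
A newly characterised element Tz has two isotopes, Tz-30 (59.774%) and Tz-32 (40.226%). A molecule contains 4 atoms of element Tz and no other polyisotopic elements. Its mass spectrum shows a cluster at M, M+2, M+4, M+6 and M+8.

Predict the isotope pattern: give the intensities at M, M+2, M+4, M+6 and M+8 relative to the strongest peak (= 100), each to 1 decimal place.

Each Tz atom is independently Tz-30 (p = 0.59774) or Tz-32 (q = 0.40226); the cluster is the binomial expansion (p + q)^4.
P(M) = 0.59774^4 = 0.127658
P(M+2) = 4 × 0.59774^3 × 0.40226^1 = 0.343640
P(M+4) = 6 × 0.59774^2 × 0.40226^2 = 0.346888
P(M+6) = 4 × 0.59774^1 × 0.40226^3 = 0.155630
P(M+8) = 0.40226^4 = 0.026183
The M+4 peak is largest (0.346888); scaling to 100 gives 36.8 : 99.1 : 100.0 : 44.9 : 7.5.

36.8 : 99.1 : 100.0 : 44.9 : 7.5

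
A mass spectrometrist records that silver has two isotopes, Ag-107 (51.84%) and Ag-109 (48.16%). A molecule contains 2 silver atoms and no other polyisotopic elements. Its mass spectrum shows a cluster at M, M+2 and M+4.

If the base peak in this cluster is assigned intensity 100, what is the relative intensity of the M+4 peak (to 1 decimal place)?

Binomial terms of (0.5184 + 0.4816)^2: M 0.2687, M+2 0.4993, M+4 0.2319 → M+2 is the base peak.
P(M+2) = C(2,1) × 0.5184^1 × 0.4816^1 = 2 × 0.5184 × 0.4816 = 0.499323 (base)
P(M+4) = C(2,2) × 0.5184^0 × 0.4816^2 = 1 × 1.0000 × 0.23193856 = 0.231939
Relative intensity = 0.231939 / 0.499323 × 100 = 46.5

46.5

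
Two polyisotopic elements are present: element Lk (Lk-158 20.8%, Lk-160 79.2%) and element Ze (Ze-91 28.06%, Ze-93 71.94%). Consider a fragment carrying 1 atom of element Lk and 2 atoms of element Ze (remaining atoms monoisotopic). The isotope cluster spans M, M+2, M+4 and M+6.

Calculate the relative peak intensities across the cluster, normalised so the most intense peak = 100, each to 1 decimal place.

3.8 : 34.2 : 100.0 : 95.9

Element Lk pattern (n=1): 0.2080 : 0.7920
Element Ze pattern (n=2): 0.07873636 : 0.40372728 : 0.51753636
Convolve the two distributions (both contribute in 2-u steps):
  M: 0.2080×0.07873636 = 0.016377
  M+2: 0.2080×0.40372728 + 0.7920×0.07873636 = 0.146334
  M+4: 0.2080×0.51753636 + 0.7920×0.40372728 = 0.427400
  M+6: 0.7920×0.51753636 = 0.409889
Scale to base peak (0.427400) = 100: 3.8 : 34.2 : 100.0 : 95.9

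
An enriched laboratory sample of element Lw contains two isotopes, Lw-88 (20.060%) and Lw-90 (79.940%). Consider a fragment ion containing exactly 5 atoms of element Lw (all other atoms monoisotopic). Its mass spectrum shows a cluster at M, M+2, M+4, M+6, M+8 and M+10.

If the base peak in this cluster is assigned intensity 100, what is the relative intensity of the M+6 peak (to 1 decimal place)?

(0.20060 + 0.79940)^5 gives M 0.0003, M+2 0.0065, M+4 0.0516, M+6 0.2056, M+8 0.4096, M+10 0.3265; the largest is M+8.
P(M+8) = C(5,4) × 0.20060^1 × 0.79940^4 = 5 × 0.2006 × 0.40837258 = 0.409598 (base)
P(M+6) = C(5,3) × 0.20060^2 × 0.79940^3 = 10 × 0.04024036 × 0.51084886 = 0.205567
Relative intensity = 0.205567 / 0.409598 × 100 = 50.2

50.2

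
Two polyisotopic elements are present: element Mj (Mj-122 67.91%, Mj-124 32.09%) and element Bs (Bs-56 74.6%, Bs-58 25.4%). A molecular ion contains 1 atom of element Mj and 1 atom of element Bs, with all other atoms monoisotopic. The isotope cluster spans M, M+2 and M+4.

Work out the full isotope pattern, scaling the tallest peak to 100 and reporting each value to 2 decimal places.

Element Mj pattern (n=1): 0.6791 : 0.3209
Element Bs pattern (n=1): 0.7460 : 0.2540
Convolve the two distributions (both contribute in 2-u steps):
  M: 0.6791×0.7460 = 0.506609
  M+2: 0.6791×0.2540 + 0.3209×0.7460 = 0.411883
  M+4: 0.3209×0.2540 = 0.081509
Scale to base peak (0.506609) = 100: 100.00 : 81.30 : 16.09

100.00 : 81.30 : 16.09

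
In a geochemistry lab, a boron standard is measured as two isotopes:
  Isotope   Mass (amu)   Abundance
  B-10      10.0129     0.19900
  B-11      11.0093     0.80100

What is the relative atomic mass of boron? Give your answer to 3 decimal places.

10.811 amu

Ar = Σ fᵢ·mᵢ = 0.19900 × 10.0129 + 0.80100 × 11.0093
= 1.99257 + 8.81845 = 10.81102 amu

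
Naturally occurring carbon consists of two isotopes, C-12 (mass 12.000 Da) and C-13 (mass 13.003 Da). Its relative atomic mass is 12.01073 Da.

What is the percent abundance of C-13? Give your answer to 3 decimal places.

Let x be the fractional abundance of C-12; then C-13 has abundance 1 − x.
12.000·x + 13.003·(1 − x) = 12.01073
(12.000 − 13.003)·x = 12.01073 − 13.003
x = -0.99227 / -1.003 = 0.98930 → 98.930% C-12, 1.070% C-13.

1.070%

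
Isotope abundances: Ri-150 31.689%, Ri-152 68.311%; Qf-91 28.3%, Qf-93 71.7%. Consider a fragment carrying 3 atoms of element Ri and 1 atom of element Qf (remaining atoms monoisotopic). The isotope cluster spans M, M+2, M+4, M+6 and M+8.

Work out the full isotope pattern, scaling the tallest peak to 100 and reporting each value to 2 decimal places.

2.21 : 19.85 : 66.89 : 100.00 : 55.98

Element Ri pattern (n=3): 0.03182186 : 0.20579223 : 0.44361996 : 0.31876595
Element Qf pattern (n=1): 0.2830 : 0.7170
Convolve the two distributions (both contribute in 2-u steps):
  M: 0.03182186×0.2830 = 0.009006
  M+2: 0.03182186×0.7170 + 0.20579223×0.2830 = 0.081055
  M+4: 0.20579223×0.7170 + 0.44361996×0.2830 = 0.273097
  M+6: 0.44361996×0.7170 + 0.31876595×0.2830 = 0.408286
  M+8: 0.31876595×0.7170 = 0.228555
Scale to base peak (0.408286) = 100: 2.21 : 19.85 : 66.89 : 100.00 : 55.98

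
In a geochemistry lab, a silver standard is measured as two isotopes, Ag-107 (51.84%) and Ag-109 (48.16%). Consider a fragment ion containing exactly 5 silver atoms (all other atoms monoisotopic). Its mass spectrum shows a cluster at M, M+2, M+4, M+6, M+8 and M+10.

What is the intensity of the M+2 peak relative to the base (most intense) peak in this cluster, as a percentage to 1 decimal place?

Binomial terms of (0.5184 + 0.4816)^5: M 0.0374, M+2 0.1739, M+4 0.3231, M+6 0.3002, M+8 0.1394, M+10 0.0259 → M+4 is the base peak.
P(M+4) = C(5,2) × 0.5184^3 × 0.4816^2 = 10 × 0.13931407 × 0.23193856 = 0.323123 (base)
P(M+2) = C(5,1) × 0.5184^4 × 0.4816^1 = 5 × 0.07222041 × 0.4816 = 0.173907
Relative intensity = 0.173907 / 0.323123 × 100 = 53.8

53.8%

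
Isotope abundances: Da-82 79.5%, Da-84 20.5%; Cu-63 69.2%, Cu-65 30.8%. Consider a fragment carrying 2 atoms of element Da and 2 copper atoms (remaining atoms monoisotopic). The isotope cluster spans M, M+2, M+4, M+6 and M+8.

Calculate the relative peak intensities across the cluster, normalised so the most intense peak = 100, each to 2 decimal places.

71.13 : 100.00 : 51.47 : 11.48 : 0.94

Element Da pattern (n=2): 0.632025 : 0.32595 : 0.042025
Copper pattern (n=2): 0.478864 : 0.426272 : 0.094864
Convolve the two distributions (both contribute in 2-u steps):
  M: 0.632025×0.478864 = 0.302654
  M+2: 0.632025×0.426272 + 0.32595×0.478864 = 0.425500
  M+4: 0.632025×0.094864 + 0.32595×0.426272 + 0.042025×0.478864 = 0.219024
  M+6: 0.32595×0.094864 + 0.042025×0.426272 = 0.048835
  M+8: 0.042025×0.094864 = 0.003987
Scale to base peak (0.425500) = 100: 71.13 : 100.00 : 51.47 : 11.48 : 0.94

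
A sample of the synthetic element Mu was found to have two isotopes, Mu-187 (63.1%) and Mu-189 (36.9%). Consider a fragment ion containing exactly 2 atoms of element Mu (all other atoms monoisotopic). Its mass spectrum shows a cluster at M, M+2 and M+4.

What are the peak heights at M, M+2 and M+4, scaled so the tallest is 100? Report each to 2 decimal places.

85.50 : 100.00 : 29.24

The 2 Mu atoms are independent, so intensities follow the terms of (0.631 + 0.369)^2.
P(M) = 0.631^2 = 0.398161
P(M+2) = 2 × 0.631^1 × 0.369^1 = 0.465678
P(M+4) = 0.369^2 = 0.136161
The M+2 peak is largest (0.465678); scaling to 100 gives 85.50 : 100.00 : 29.24.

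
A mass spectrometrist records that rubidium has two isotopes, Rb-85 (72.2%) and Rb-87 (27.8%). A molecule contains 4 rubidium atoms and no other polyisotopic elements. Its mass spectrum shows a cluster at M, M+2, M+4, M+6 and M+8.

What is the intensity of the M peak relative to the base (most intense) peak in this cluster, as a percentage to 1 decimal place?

64.9%

Term probabilities: M 0.2717, M+2 0.4185, M+4 0.2417, M+6 0.0620, M+8 0.0060. Base peak = M+2.
P(M+2) = C(4,1) × 0.722^3 × 0.278^1 = 4 × 0.37636705 × 0.2780 = 0.418520 (base)
P(M) = C(4,0) × 0.722^4 × 0.278^0 = 1 × 0.27173701 × 1.0000 = 0.271737
Relative intensity = 0.271737 / 0.418520 × 100 = 64.9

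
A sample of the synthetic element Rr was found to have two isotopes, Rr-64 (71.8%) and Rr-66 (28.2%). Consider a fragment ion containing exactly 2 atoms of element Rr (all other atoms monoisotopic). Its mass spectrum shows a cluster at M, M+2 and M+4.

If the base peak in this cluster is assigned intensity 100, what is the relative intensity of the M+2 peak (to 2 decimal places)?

Term probabilities: M 0.5155, M+2 0.4050, M+4 0.0795. Base peak = M.
P(M) = C(2,0) × 0.718^2 × 0.282^0 = 1 × 0.515524 × 1.0000 = 0.515524 (base)
P(M+2) = C(2,1) × 0.718^1 × 0.282^1 = 2 × 0.7180 × 0.2820 = 0.404952
Relative intensity = 0.404952 / 0.515524 × 100 = 78.55

78.55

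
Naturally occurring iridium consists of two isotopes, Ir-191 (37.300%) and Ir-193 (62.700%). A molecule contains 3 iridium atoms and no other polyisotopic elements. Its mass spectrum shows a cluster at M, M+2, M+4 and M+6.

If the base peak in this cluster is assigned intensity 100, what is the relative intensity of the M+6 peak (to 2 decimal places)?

56.03

Term probabilities: M 0.0519, M+2 0.2617, M+4 0.4399, M+6 0.2465. Base peak = M+4.
P(M+4) = C(3,2) × 0.37300^1 × 0.62700^2 = 3 × 0.3730 × 0.393129 = 0.439911 (base)
P(M+6) = C(3,3) × 0.37300^0 × 0.62700^3 = 1 × 1.0000 × 0.24649188 = 0.246492
Relative intensity = 0.246492 / 0.439911 × 100 = 56.03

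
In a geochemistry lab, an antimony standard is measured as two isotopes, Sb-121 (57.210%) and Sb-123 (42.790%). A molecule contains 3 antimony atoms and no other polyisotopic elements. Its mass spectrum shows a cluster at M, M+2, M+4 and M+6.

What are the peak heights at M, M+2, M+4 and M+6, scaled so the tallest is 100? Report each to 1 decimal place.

Expanding (0.57210 + 0.42790)^3:
P(M) = 0.57210^3 = 0.187247
P(M+2) = 3 × 0.57210^2 × 0.42790^1 = 0.420153
P(M+4) = 3 × 0.57210^1 × 0.42790^2 = 0.314252
P(M+6) = 0.42790^3 = 0.078348
The M+2 peak is largest (0.420153); scaling to 100 gives 44.6 : 100.0 : 74.8 : 18.6.

44.6 : 100.0 : 74.8 : 18.6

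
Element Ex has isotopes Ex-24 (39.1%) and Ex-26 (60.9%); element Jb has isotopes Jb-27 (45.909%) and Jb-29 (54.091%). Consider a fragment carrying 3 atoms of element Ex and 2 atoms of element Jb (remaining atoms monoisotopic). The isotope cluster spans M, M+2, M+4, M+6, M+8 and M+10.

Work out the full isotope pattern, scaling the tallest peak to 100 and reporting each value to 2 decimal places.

3.65 : 25.64 : 71.77 : 100.00 : 69.33 : 19.13

Element Ex pattern (n=3): 0.05977647 : 0.27931359 : 0.43504341 : 0.22586653
Element Jb pattern (n=2): 0.21076363 : 0.49665274 : 0.29258363
Convolve the two distributions (both contribute in 2-u steps):
  M: 0.05977647×0.21076363 = 0.012599
  M+2: 0.05977647×0.49665274 + 0.27931359×0.21076363 = 0.088557
  M+4: 0.05977647×0.29258363 + 0.27931359×0.49665274 + 0.43504341×0.21076363 = 0.247903
  M+6: 0.27931359×0.29258363 + 0.43504341×0.49665274 + 0.22586653×0.21076363 = 0.345393
  M+8: 0.43504341×0.29258363 + 0.22586653×0.49665274 = 0.239464
  M+10: 0.22586653×0.29258363 = 0.066085
Scale to base peak (0.345393) = 100: 3.65 : 25.64 : 71.77 : 100.00 : 69.33 : 19.13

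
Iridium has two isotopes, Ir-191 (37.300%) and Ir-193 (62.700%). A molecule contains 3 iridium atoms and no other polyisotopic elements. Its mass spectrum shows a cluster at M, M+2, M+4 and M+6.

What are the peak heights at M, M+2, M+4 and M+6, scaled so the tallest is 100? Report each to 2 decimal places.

The 3 Ir atoms are independent, so intensities follow the terms of (0.37300 + 0.62700)^3.
P(M) = 0.37300^3 = 0.051895
P(M+2) = 3 × 0.37300^2 × 0.62700^1 = 0.261702
P(M+4) = 3 × 0.37300^1 × 0.62700^2 = 0.439911
P(M+6) = 0.62700^3 = 0.246492
The M+4 peak is largest (0.439911); scaling to 100 gives 11.80 : 59.49 : 100.00 : 56.03.

11.80 : 59.49 : 100.00 : 56.03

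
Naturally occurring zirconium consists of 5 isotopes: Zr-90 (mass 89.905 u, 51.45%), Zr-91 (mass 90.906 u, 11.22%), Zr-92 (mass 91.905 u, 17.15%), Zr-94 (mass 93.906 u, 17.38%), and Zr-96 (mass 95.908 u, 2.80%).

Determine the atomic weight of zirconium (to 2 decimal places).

The abundance-weighted mean is 0.5145 × 89.905 + 0.1122 × 90.906 + 0.1715 × 91.905 + 0.1738 × 93.906 + 0.0280 × 95.908
= 46.2561 + 10.1997 + 15.7617 + 16.3209 + 2.6854 = 91.2238 u

91.22 u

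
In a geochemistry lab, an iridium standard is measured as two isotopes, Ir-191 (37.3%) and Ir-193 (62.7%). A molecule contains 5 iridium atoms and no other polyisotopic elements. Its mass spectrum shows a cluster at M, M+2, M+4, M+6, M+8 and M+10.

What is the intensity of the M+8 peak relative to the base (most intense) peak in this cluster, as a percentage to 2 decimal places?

Binomial terms of (0.373 + 0.627)^5: M 0.0072, M+2 0.0607, M+4 0.2040, M+6 0.3429, M+8 0.2882, M+10 0.0969 → M+6 is the base peak.
P(M+6) = C(5,3) × 0.373^2 × 0.627^3 = 10 × 0.139129 × 0.24649188 = 0.342942 (base)
P(M+8) = C(5,4) × 0.373^1 × 0.627^4 = 5 × 0.3730 × 0.15455041 = 0.288237
Relative intensity = 0.288237 / 0.342942 × 100 = 84.05

84.05%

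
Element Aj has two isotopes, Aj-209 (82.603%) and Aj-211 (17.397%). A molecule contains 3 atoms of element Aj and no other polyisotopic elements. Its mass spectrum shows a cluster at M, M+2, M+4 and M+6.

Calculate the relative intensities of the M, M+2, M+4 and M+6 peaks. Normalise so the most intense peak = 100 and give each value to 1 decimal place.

The 3 Aj atoms are independent, so intensities follow the terms of (0.82603 + 0.17397)^3.
P(M) = 0.82603^3 = 0.563621
P(M+2) = 3 × 0.82603^2 × 0.17397^1 = 0.356113
P(M+4) = 3 × 0.82603^1 × 0.17397^2 = 0.075001
P(M+6) = 0.17397^3 = 0.005265
The M peak is largest (0.563621); scaling to 100 gives 100.0 : 63.2 : 13.3 : 0.9.

100.0 : 63.2 : 13.3 : 0.9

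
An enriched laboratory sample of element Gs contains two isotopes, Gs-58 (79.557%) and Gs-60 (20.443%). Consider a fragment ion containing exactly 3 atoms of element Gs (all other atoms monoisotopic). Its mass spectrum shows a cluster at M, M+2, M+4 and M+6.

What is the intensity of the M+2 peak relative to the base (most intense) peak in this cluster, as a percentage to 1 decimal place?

77.1%

Binomial terms of (0.79557 + 0.20443)^3: M 0.5035, M+2 0.3882, M+4 0.0997, M+6 0.0085 → M is the base peak.
P(M) = C(3,0) × 0.79557^3 × 0.20443^0 = 1 × 0.50354141 × 1.0000 = 0.503541 (base)
P(M+2) = C(3,1) × 0.79557^2 × 0.20443^1 = 3 × 0.63293162 × 0.20443 = 0.388171
Relative intensity = 0.388171 / 0.503541 × 100 = 77.1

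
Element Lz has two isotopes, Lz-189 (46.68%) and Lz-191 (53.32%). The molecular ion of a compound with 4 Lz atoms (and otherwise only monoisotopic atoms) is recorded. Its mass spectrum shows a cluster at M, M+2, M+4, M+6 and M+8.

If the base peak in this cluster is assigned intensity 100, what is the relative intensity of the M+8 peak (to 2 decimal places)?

21.75

Binomial terms of (0.4668 + 0.5332)^4: M 0.0475, M+2 0.2169, M+4 0.3717, M+6 0.2830, M+8 0.0808 → M+4 is the base peak.
P(M+4) = C(4,2) × 0.4668^2 × 0.5332^2 = 6 × 0.21790224 × 0.28430224 = 0.371701 (base)
P(M+8) = C(4,4) × 0.4668^0 × 0.5332^4 = 1 × 1.0000 × 0.08082776 = 0.080828
Relative intensity = 0.080828 / 0.371701 × 100 = 21.75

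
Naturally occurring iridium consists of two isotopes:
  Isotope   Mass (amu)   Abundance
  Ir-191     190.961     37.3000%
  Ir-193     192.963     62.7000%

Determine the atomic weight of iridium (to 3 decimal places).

Average mass = Σ (abundance × isotope mass) = 0.373000 × 190.961 + 0.627000 × 192.963
= 71.2285 + 120.9878 = 192.2163 amu

192.216 amu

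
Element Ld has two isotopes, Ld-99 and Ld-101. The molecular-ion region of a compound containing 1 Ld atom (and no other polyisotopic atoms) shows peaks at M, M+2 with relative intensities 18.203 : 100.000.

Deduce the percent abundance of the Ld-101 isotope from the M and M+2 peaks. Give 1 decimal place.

84.6%

If p is the fraction of Ld that is Ld-99, then I(M+2)/I(M) = [C(1,1)·p^0·(1−p)] / p^1 = 1·(1−p)/p = 100.000/18.203 = 5.4936
(1−p)/p = 5.4936/1 = 5.4936  ⇒  p = 1/(1 + 5.4936) = 0.1540
Ld-99: 15.4%, Ld-101: 84.6%.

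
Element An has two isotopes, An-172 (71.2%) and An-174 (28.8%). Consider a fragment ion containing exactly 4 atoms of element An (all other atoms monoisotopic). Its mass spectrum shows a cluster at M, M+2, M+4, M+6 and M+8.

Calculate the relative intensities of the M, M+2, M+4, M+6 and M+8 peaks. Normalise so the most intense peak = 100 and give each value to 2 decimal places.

61.81 : 100.00 : 60.67 : 16.36 : 1.65

The 4 An atoms are independent, so intensities follow the terms of (0.712 + 0.288)^4.
P(M) = 0.712^4 = 0.256992
P(M+2) = 4 × 0.712^3 × 0.288^1 = 0.415808
P(M+4) = 6 × 0.712^2 × 0.288^2 = 0.252288
P(M+6) = 4 × 0.712^1 × 0.288^3 = 0.068033
P(M+8) = 0.288^4 = 0.006880
The M+2 peak is largest (0.415808); scaling to 100 gives 61.81 : 100.00 : 60.67 : 16.36 : 1.65.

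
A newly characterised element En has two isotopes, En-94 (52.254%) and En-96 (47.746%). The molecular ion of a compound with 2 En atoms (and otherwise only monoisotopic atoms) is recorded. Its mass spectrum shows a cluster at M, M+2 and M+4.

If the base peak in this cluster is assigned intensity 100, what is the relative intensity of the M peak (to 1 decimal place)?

Term probabilities: M 0.2730, M+2 0.4990, M+4 0.2280. Base peak = M+2.
P(M+2) = C(2,1) × 0.52254^1 × 0.47746^1 = 2 × 0.52254 × 0.47746 = 0.498984 (base)
P(M) = C(2,0) × 0.52254^2 × 0.47746^0 = 1 × 0.27304805 × 1.0000 = 0.273048
Relative intensity = 0.273048 / 0.498984 × 100 = 54.7

54.7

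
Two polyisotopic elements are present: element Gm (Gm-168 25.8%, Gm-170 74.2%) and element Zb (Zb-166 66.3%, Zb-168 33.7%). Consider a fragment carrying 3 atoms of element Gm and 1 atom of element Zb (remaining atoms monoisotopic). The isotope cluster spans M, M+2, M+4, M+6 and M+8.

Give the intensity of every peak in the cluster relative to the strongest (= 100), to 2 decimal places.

2.75 : 25.10 : 80.22 : 100.00 : 33.22

Element Gm pattern (n=3): 0.01717351 : 0.14817146 : 0.42613654 : 0.40851849
Element Zb pattern (n=1): 0.6630 : 0.3370
Convolve the two distributions (both contribute in 2-u steps):
  M: 0.01717351×0.6630 = 0.011386
  M+2: 0.01717351×0.3370 + 0.14817146×0.6630 = 0.104025
  M+4: 0.14817146×0.3370 + 0.42613654×0.6630 = 0.332462
  M+6: 0.42613654×0.3370 + 0.40851849×0.6630 = 0.414456
  M+8: 0.40851849×0.3370 = 0.137671
Scale to base peak (0.414456) = 100: 2.75 : 25.10 : 80.22 : 100.00 : 33.22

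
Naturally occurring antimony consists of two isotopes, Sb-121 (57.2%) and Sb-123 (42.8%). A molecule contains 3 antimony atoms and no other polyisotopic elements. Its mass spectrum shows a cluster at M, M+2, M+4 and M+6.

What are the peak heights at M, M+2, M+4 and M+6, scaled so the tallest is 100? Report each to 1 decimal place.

44.5 : 100.0 : 74.8 : 18.7

Expanding (0.572 + 0.428)^3:
P(M) = 0.572^3 = 0.187149
P(M+2) = 3 × 0.572^2 × 0.428^1 = 0.420104
P(M+4) = 3 × 0.572^1 × 0.428^2 = 0.314344
P(M+6) = 0.428^3 = 0.078403
The M+2 peak is largest (0.420104); scaling to 100 gives 44.5 : 100.0 : 74.8 : 18.7.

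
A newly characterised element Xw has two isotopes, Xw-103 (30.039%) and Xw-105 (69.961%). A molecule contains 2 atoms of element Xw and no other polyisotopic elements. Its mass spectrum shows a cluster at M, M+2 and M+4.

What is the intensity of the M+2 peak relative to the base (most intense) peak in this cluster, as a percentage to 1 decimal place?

85.9%

(0.30039 + 0.69961)^2 gives M 0.0902, M+2 0.4203, M+4 0.4895; the largest is M+4.
P(M+4) = C(2,2) × 0.30039^0 × 0.69961^2 = 1 × 1.0000 × 0.48945415 = 0.489454 (base)
P(M+2) = C(2,1) × 0.30039^1 × 0.69961^1 = 2 × 0.30039 × 0.69961 = 0.420312
Relative intensity = 0.420312 / 0.489454 × 100 = 85.9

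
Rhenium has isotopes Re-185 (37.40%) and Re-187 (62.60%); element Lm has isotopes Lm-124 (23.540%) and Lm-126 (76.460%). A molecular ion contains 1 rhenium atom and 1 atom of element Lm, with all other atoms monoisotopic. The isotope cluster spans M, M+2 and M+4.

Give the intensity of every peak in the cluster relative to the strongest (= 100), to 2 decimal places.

Rhenium pattern (n=1): 0.3740 : 0.6260
Element Lm pattern (n=1): 0.2354 : 0.7646
Convolve the two distributions (both contribute in 2-u steps):
  M: 0.3740×0.2354 = 0.088040
  M+2: 0.3740×0.7646 + 0.6260×0.2354 = 0.433321
  M+4: 0.6260×0.7646 = 0.478640
Scale to base peak (0.478640) = 100: 18.39 : 90.53 : 100.00

18.39 : 90.53 : 100.00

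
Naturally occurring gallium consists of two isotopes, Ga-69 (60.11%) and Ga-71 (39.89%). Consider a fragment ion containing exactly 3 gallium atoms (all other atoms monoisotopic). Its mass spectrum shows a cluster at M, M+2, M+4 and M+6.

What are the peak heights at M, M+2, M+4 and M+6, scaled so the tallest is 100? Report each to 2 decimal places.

Each Ga atom is independently Ga-69 (p = 0.6011) or Ga-71 (q = 0.3989); the cluster is the binomial expansion (p + q)^3.
P(M) = 0.6011^3 = 0.217190
P(M+2) = 3 × 0.6011^2 × 0.3989^1 = 0.432393
P(M+4) = 3 × 0.6011^1 × 0.3989^2 = 0.286943
P(M+6) = 0.3989^3 = 0.063473
The M+2 peak is largest (0.432393); scaling to 100 gives 50.23 : 100.00 : 66.36 : 14.68.

50.23 : 100.00 : 66.36 : 14.68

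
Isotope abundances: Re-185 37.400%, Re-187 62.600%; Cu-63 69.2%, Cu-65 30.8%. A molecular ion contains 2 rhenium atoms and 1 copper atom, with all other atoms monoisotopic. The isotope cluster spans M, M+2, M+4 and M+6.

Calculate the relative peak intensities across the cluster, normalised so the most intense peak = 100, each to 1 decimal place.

Rhenium pattern (n=2): 0.139876 : 0.468248 : 0.391876
Copper pattern (n=1): 0.6920 : 0.3080
Convolve the two distributions (both contribute in 2-u steps):
  M: 0.139876×0.6920 = 0.096794
  M+2: 0.139876×0.3080 + 0.468248×0.6920 = 0.367109
  M+4: 0.468248×0.3080 + 0.391876×0.6920 = 0.415399
  M+6: 0.391876×0.3080 = 0.120698
Scale to base peak (0.415399) = 100: 23.3 : 88.4 : 100.0 : 29.1

23.3 : 88.4 : 100.0 : 29.1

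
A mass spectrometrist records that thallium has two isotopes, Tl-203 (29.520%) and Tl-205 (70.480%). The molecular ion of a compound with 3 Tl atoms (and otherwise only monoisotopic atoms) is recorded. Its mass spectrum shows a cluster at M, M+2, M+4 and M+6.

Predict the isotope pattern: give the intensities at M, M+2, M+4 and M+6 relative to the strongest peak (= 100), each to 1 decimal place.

Expanding (0.29520 + 0.70480)^3:
P(M) = 0.29520^3 = 0.025725
P(M+2) = 3 × 0.29520^2 × 0.70480^1 = 0.184255
P(M+4) = 3 × 0.29520^1 × 0.70480^2 = 0.439916
P(M+6) = 0.70480^3 = 0.350104
The M+4 peak is largest (0.439916); scaling to 100 gives 5.8 : 41.9 : 100.0 : 79.6.

5.8 : 41.9 : 100.0 : 79.6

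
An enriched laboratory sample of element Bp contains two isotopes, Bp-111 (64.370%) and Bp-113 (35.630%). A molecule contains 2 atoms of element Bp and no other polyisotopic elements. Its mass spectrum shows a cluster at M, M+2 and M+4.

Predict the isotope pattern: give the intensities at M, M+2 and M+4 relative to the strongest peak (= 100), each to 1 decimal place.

The 2 Bp atoms are independent, so intensities follow the terms of (0.64370 + 0.35630)^2.
P(M) = 0.64370^2 = 0.414350
P(M+2) = 2 × 0.64370^1 × 0.35630^1 = 0.458701
P(M+4) = 0.35630^2 = 0.126950
The M+2 peak is largest (0.458701); scaling to 100 gives 90.3 : 100.0 : 27.7.

90.3 : 100.0 : 27.7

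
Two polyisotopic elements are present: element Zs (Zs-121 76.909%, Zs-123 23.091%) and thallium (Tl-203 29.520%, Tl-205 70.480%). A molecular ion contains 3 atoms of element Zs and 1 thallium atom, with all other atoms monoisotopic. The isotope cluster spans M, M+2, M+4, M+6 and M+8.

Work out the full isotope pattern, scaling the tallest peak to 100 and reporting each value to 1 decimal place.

30.4 : 100.0 : 73.6 : 20.5 : 2.0

Element Zs pattern (n=3): 0.4549163 : 0.4097494 : 0.12302232 : 0.01231199
Thallium pattern (n=1): 0.2952 : 0.7048
Convolve the two distributions (both contribute in 2-u steps):
  M: 0.4549163×0.2952 = 0.134291
  M+2: 0.4549163×0.7048 + 0.4097494×0.2952 = 0.441583
  M+4: 0.4097494×0.7048 + 0.12302232×0.2952 = 0.325108
  M+6: 0.12302232×0.7048 + 0.01231199×0.2952 = 0.090341
  M+8: 0.01231199×0.7048 = 0.008677
Scale to base peak (0.441583) = 100: 30.4 : 100.0 : 73.6 : 20.5 : 2.0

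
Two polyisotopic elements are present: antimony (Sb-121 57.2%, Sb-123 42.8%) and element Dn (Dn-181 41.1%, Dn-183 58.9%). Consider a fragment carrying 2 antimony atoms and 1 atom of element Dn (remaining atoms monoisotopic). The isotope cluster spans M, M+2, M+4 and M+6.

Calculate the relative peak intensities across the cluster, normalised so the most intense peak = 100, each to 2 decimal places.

34.13 : 100.00 : 92.32 : 27.39

Antimony pattern (n=2): 0.327184 : 0.489632 : 0.183184
Element Dn pattern (n=1): 0.4110 : 0.5890
Convolve the two distributions (both contribute in 2-u steps):
  M: 0.327184×0.4110 = 0.134473
  M+2: 0.327184×0.5890 + 0.489632×0.4110 = 0.393950
  M+4: 0.489632×0.5890 + 0.183184×0.4110 = 0.363682
  M+6: 0.183184×0.5890 = 0.107895
Scale to base peak (0.393950) = 100: 34.13 : 100.00 : 92.32 : 27.39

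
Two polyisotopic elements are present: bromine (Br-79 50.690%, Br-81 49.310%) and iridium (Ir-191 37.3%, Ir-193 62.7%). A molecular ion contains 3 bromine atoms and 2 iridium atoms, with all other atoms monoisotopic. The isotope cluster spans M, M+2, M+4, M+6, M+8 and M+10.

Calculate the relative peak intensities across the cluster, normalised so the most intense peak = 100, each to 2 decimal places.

5.34 : 33.56 : 82.71 : 100.00 : 59.41 : 13.90

Bromine pattern (n=3): 0.13024674 : 0.3801026 : 0.36975457 : 0.11989609
Iridium pattern (n=2): 0.139129 : 0.467742 : 0.393129
Convolve the two distributions (both contribute in 2-u steps):
  M: 0.13024674×0.139129 = 0.018121
  M+2: 0.13024674×0.467742 + 0.3801026×0.139129 = 0.113805
  M+4: 0.13024674×0.393129 + 0.3801026×0.467742 + 0.36975457×0.139129 = 0.280437
  M+6: 0.3801026×0.393129 + 0.36975457×0.467742 + 0.11989609×0.139129 = 0.339060
  M+8: 0.36975457×0.393129 + 0.11989609×0.467742 = 0.201442
  M+10: 0.11989609×0.393129 = 0.047135
Scale to base peak (0.339060) = 100: 5.34 : 33.56 : 82.71 : 100.00 : 59.41 : 13.90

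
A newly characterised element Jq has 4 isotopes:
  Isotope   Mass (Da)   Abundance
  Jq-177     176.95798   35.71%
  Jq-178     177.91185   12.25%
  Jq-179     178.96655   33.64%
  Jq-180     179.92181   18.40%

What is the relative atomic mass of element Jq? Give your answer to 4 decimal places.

The abundance-weighted mean is 0.3571 × 176.95798 + 0.1225 × 177.91185 + 0.3364 × 178.96655 + 0.1840 × 179.92181
= 63.191695 + 21.794202 + 60.204347 + 33.105613 = 178.295857 Da

178.2959 Da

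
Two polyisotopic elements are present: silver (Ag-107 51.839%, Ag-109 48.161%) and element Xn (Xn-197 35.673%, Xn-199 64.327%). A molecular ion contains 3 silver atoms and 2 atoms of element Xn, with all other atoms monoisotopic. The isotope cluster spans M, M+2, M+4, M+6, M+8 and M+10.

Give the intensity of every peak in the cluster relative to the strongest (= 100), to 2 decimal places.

Silver pattern (n=3): 0.13930601 : 0.38826655 : 0.36071887 : 0.11170857
Element Xn pattern (n=2): 0.12725629 : 0.45894741 : 0.41379629
Convolve the two distributions (both contribute in 2-u steps):
  M: 0.13930601×0.12725629 = 0.017728
  M+2: 0.13930601×0.45894741 + 0.38826655×0.12725629 = 0.113343
  M+4: 0.13930601×0.41379629 + 0.38826655×0.45894741 + 0.36071887×0.12725629 = 0.281742
  M+6: 0.38826655×0.41379629 + 0.36071887×0.45894741 + 0.11170857×0.12725629 = 0.340430
  M+8: 0.36071887×0.41379629 + 0.11170857×0.45894741 = 0.200532
  M+10: 0.11170857×0.41379629 = 0.046225
Scale to base peak (0.340430) = 100: 5.21 : 33.29 : 82.76 : 100.00 : 58.91 : 13.58

5.21 : 33.29 : 82.76 : 100.00 : 58.91 : 13.58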